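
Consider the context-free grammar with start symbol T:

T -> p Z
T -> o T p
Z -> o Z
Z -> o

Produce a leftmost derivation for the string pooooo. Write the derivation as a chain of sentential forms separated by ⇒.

T ⇒ pZ ⇒ poZ ⇒ pooZ ⇒ poooZ ⇒ pooooZ ⇒ pooooo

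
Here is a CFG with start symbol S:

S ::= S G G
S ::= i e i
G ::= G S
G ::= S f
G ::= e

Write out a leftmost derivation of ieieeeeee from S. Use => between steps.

S => SGG   [S ::= S G G]
SGG => SGGGG   [S ::= S G G]
SGGGG => SGGGGGG   [S ::= S G G]
SGGGGGG => ieiGGGGGG   [S ::= i e i]
ieiGGGGGG => ieieGGGGG   [G ::= e]
ieieGGGGG => ieieeGGGG   [G ::= e]
ieieeGGGG => ieieeeGGG   [G ::= e]
ieieeeGGG => ieieeeeGG   [G ::= e]
ieieeeeGG => ieieeeeeG   [G ::= e]
ieieeeeeG => ieieeeeee   [G ::= e]

S => SGG => SGGGG => SGGGGGG => ieiGGGGGG => ieieGGGGG => ieieeGGGG => ieieeeGGG => ieieeeeGG => ieieeeeeG => ieieeeeee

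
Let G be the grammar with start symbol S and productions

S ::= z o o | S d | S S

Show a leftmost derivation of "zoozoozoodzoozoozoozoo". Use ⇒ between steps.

S ⇒ SS   [S ::= S S]
SS ⇒ SSS   [S ::= S S]
SSS ⇒ SSSS   [S ::= S S]
SSSS ⇒ SSSSS   [S ::= S S]
SSSSS ⇒ SdSSSS   [S ::= S d]
SdSSSS ⇒ SSdSSSS   [S ::= S S]
SSdSSSS ⇒ SSSdSSSS   [S ::= S S]
SSSdSSSS ⇒ zooSSdSSSS   [S ::= z o o]
zooSSdSSSS ⇒ zoozooSdSSSS   [S ::= z o o]
zoozooSdSSSS ⇒ zoozoozoodSSSS   [S ::= z o o]
zoozoozoodSSSS ⇒ zoozoozoodzooSSS   [S ::= z o o]
zoozoozoodzooSSS ⇒ zoozoozoodzoozooSS   [S ::= z o o]
zoozoozoodzoozooSS ⇒ zoozoozoodzoozoozooS   [S ::= z o o]
zoozoozoodzoozoozooS ⇒ zoozoozoodzoozoozoozoo   [S ::= z o o]

S⇒SS⇒SSS⇒SSSS⇒SSSSS⇒SdSSSS⇒SSdSSSS⇒SSSdSSSS⇒zooSSdSSSS⇒zoozooSdSSSS⇒zoozoozoodSSSS⇒zoozoozoodzooSSS⇒zoozoozoodzoozooSS⇒zoozoozoodzoozoozooS⇒zoozoozoodzoozoozoozoo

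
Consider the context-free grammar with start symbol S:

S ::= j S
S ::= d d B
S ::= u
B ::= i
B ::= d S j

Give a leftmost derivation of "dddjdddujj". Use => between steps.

S => ddB => dddSj => dddjSj => dddjddBj => dddjdddSjj => dddjdddujj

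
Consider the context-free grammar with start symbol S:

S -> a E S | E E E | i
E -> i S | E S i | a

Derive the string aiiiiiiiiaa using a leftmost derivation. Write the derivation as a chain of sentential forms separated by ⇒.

S ⇒ EEE   [S -> E E E]
EEE ⇒ ESiEE   [E -> E S i]
ESiEE ⇒ ESiSiEE   [E -> E S i]
ESiSiEE ⇒ ESiSiSiEE   [E -> E S i]
ESiSiSiEE ⇒ ESiSiSiSiEE   [E -> E S i]
ESiSiSiSiEE ⇒ aSiSiSiSiEE   [E -> a]
aSiSiSiSiEE ⇒ aiiSiSiSiEE   [S -> i]
aiiSiSiSiEE ⇒ aiiiiSiSiEE   [S -> i]
aiiiiSiSiEE ⇒ aiiiiiiSiEE   [S -> i]
aiiiiiiSiEE ⇒ aiiiiiiiiEE   [S -> i]
aiiiiiiiiEE ⇒ aiiiiiiiiaE   [E -> a]
aiiiiiiiiaE ⇒ aiiiiiiiiaa   [E -> a]

S⇒EEE⇒ESiEE⇒ESiSiEE⇒ESiSiSiEE⇒ESiSiSiSiEE⇒aSiSiSiSiEE⇒aiiSiSiSiEE⇒aiiiiSiSiEE⇒aiiiiiiSiEE⇒aiiiiiiiiEE⇒aiiiiiiiiaE⇒aiiiiiiiiaa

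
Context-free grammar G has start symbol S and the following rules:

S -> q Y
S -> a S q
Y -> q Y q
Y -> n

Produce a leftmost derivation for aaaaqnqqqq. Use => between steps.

S => aSq   [S -> a S q]
aSq => aaSqq   [S -> a S q]
aaSqq => aaaSqqq   [S -> a S q]
aaaSqqq => aaaaSqqqq   [S -> a S q]
aaaaSqqqq => aaaaqYqqqq   [S -> q Y]
aaaaqYqqqq => aaaaqnqqqq   [Y -> n]

S => aSq => aaSqq => aaaSqqq => aaaaSqqqq => aaaaqYqqqq => aaaaqnqqqq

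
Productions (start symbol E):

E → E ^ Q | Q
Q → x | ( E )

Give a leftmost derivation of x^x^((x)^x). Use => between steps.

E => E^Q   [E → E ^ Q]
E^Q => E^Q^Q   [E → E ^ Q]
E^Q^Q => Q^Q^Q   [E → Q]
Q^Q^Q => x^Q^Q   [Q → x]
x^Q^Q => x^x^Q   [Q → x]
x^x^Q => x^x^(E)   [Q → ( E )]
x^x^(E) => x^x^(E^Q)   [E → E ^ Q]
x^x^(E^Q) => x^x^(Q^Q)   [E → Q]
x^x^(Q^Q) => x^x^((E)^Q)   [Q → ( E )]
x^x^((E)^Q) => x^x^((Q)^Q)   [E → Q]
x^x^((Q)^Q) => x^x^((x)^Q)   [Q → x]
x^x^((x)^Q) => x^x^((x)^x)   [Q → x]

E=>E^Q=>E^Q^Q=>Q^Q^Q=>x^Q^Q=>x^x^Q=>x^x^(E)=>x^x^(E^Q)=>x^x^(Q^Q)=>x^x^((E)^Q)=>x^x^((Q)^Q)=>x^x^((x)^Q)=>x^x^((x)^x)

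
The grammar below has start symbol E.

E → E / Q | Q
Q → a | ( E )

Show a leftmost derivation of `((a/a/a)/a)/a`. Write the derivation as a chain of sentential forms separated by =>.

E=>E/Q=>Q/Q=>(E)/Q=>(E/Q)/Q=>(Q/Q)/Q=>((E)/Q)/Q=>((E/Q)/Q)/Q=>((E/Q/Q)/Q)/Q=>((Q/Q/Q)/Q)/Q=>((a/Q/Q)/Q)/Q=>((a/a/Q)/Q)/Q=>((a/a/a)/Q)/Q=>((a/a/a)/a)/Q=>((a/a/a)/a)/a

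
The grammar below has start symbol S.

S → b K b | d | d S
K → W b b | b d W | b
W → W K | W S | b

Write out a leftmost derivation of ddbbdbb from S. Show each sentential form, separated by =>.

S=>dS=>ddS=>ddbKb=>ddbbdWb=>ddbbdbb

S => dS   [S → d S]
dS => ddS   [S → d S]
ddS => ddbKb   [S → b K b]
ddbKb => ddbbdWb   [K → b d W]
ddbbdWb => ddbbdbb   [W → b]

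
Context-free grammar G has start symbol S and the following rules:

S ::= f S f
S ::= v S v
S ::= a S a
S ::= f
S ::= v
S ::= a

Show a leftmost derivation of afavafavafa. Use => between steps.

S => aSa => afSfa => afaSafa => afavSvafa => afavaSavafa => afavafavafa

S => aSa   [S ::= a S a]
aSa => afSfa   [S ::= f S f]
afSfa => afaSafa   [S ::= a S a]
afaSafa => afavSvafa   [S ::= v S v]
afavSvafa => afavaSavafa   [S ::= a S a]
afavaSavafa => afavafavafa   [S ::= f]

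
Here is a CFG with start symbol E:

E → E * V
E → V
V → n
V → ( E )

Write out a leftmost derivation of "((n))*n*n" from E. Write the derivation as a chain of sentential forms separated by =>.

E=>E*V=>E*V*V=>V*V*V=>(E)*V*V=>(V)*V*V=>((E))*V*V=>((V))*V*V=>((n))*V*V=>((n))*n*V=>((n))*n*n

E => E*V   [E → E * V]
E*V => E*V*V   [E → E * V]
E*V*V => V*V*V   [E → V]
V*V*V => (E)*V*V   [V → ( E )]
(E)*V*V => (V)*V*V   [E → V]
(V)*V*V => ((E))*V*V   [V → ( E )]
((E))*V*V => ((V))*V*V   [E → V]
((V))*V*V => ((n))*V*V   [V → n]
((n))*V*V => ((n))*n*V   [V → n]
((n))*n*V => ((n))*n*n   [V → n]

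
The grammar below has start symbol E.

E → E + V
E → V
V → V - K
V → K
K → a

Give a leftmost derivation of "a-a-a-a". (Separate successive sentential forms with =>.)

E=>V=>V-K=>V-K-K=>V-K-K-K=>K-K-K-K=>a-K-K-K=>a-a-K-K=>a-a-a-K=>a-a-a-a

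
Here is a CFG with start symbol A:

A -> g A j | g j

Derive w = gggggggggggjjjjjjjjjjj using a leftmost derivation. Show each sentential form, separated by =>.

A => gAj   [A -> g A j]
gAj => ggAjj   [A -> g A j]
ggAjj => gggAjjj   [A -> g A j]
gggAjjj => ggggAjjjj   [A -> g A j]
ggggAjjjj => gggggAjjjjj   [A -> g A j]
gggggAjjjjj => ggggggAjjjjjj   [A -> g A j]
ggggggAjjjjjj => gggggggAjjjjjjj   [A -> g A j]
gggggggAjjjjjjj => ggggggggAjjjjjjjj   [A -> g A j]
ggggggggAjjjjjjjj => gggggggggAjjjjjjjjj   [A -> g A j]
gggggggggAjjjjjjjjj => ggggggggggAjjjjjjjjjj   [A -> g A j]
ggggggggggAjjjjjjjjjj => gggggggggggjjjjjjjjjjj   [A -> g j]

A=>gAj=>ggAjj=>gggAjjj=>ggggAjjjj=>gggggAjjjjj=>ggggggAjjjjjj=>gggggggAjjjjjjj=>ggggggggAjjjjjjjj=>gggggggggAjjjjjjjjj=>ggggggggggAjjjjjjjjjj=>gggggggggggjjjjjjjjjjj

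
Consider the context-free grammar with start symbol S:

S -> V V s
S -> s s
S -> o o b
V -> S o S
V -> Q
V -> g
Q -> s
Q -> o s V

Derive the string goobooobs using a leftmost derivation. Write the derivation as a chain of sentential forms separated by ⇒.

S ⇒ VVs ⇒ gVs ⇒ gSoSs ⇒ gooboSs ⇒ goobooobs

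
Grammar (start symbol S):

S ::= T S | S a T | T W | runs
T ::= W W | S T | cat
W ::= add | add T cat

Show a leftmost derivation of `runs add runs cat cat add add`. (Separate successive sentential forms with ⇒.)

S ⇒ T W ⇒ S T W ⇒ runs T W ⇒ runs W W W ⇒ runs add T cat W W ⇒ runs add S T cat W W ⇒ runs add runs T cat W W ⇒ runs add runs cat cat W W ⇒ runs add runs cat cat add W ⇒ runs add runs cat cat add add

S ⇒ T W   [S ::= T W]
T W ⇒ S T W   [T ::= S T]
S T W ⇒ runs T W   [S ::= runs]
runs T W ⇒ runs W W W   [T ::= W W]
runs W W W ⇒ runs add T cat W W   [W ::= add T cat]
runs add T cat W W ⇒ runs add S T cat W W   [T ::= S T]
runs add S T cat W W ⇒ runs add runs T cat W W   [S ::= runs]
runs add runs T cat W W ⇒ runs add runs cat cat W W   [T ::= cat]
runs add runs cat cat W W ⇒ runs add runs cat cat add W   [W ::= add]
runs add runs cat cat add W ⇒ runs add runs cat cat add add   [W ::= add]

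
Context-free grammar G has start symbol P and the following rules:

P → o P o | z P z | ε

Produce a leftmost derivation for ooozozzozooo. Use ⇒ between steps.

P⇒oPo⇒ooPoo⇒oooPooo⇒ooozPzooo⇒ooozoPozooo⇒ooozozPzozooo⇒ooozozzozooo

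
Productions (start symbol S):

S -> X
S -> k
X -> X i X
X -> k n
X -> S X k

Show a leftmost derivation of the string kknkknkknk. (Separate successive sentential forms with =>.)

S => X   [S -> X]
X => SXk   [X -> S X k]
SXk => XXk   [S -> X]
XXk => SXkXk   [X -> S X k]
SXkXk => XXkXk   [S -> X]
XXkXk => SXkXkXk   [X -> S X k]
SXkXkXk => kXkXkXk   [S -> k]
kXkXkXk => kknkXkXk   [X -> k n]
kknkXkXk => kknkknkXk   [X -> k n]
kknkknkXk => kknkknkknk   [X -> k n]

S => X => SXk => XXk => SXkXk => XXkXk => SXkXkXk => kXkXkXk => kknkXkXk => kknkknkXk => kknkknkknk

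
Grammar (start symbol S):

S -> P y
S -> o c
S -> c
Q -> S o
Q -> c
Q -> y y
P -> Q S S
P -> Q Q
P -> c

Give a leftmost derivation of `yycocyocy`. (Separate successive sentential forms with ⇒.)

S ⇒ Py   [S -> P y]
Py ⇒ QQy   [P -> Q Q]
QQy ⇒ SoQy   [Q -> S o]
SoQy ⇒ PyoQy   [S -> P y]
PyoQy ⇒ QSSyoQy   [P -> Q S S]
QSSyoQy ⇒ yySSyoQy   [Q -> y y]
yySSyoQy ⇒ yycSyoQy   [S -> c]
yycSyoQy ⇒ yycocyoQy   [S -> o c]
yycocyoQy ⇒ yycocyocy   [Q -> c]

S ⇒ Py ⇒ QQy ⇒ SoQy ⇒ PyoQy ⇒ QSSyoQy ⇒ yySSyoQy ⇒ yycSyoQy ⇒ yycocyoQy ⇒ yycocyocy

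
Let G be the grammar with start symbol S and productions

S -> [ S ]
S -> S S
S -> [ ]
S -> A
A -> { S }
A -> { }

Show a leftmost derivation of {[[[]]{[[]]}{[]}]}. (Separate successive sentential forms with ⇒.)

S ⇒ A   [S -> A]
A ⇒ {S}   [A -> { S }]
{S} ⇒ {[S]}   [S -> [ S ]]
{[S]} ⇒ {[SS]}   [S -> S S]
{[SS]} ⇒ {[[S]S]}   [S -> [ S ]]
{[[S]S]} ⇒ {[[[]]S]}   [S -> [ ]]
{[[[]]S]} ⇒ {[[[]]SS]}   [S -> S S]
{[[[]]SS]} ⇒ {[[[]]AS]}   [S -> A]
{[[[]]AS]} ⇒ {[[[]]{S}S]}   [A -> { S }]
{[[[]]{S}S]} ⇒ {[[[]]{[S]}S]}   [S -> [ S ]]
{[[[]]{[S]}S]} ⇒ {[[[]]{[[]]}S]}   [S -> [ ]]
{[[[]]{[[]]}S]} ⇒ {[[[]]{[[]]}A]}   [S -> A]
{[[[]]{[[]]}A]} ⇒ {[[[]]{[[]]}{S}]}   [A -> { S }]
{[[[]]{[[]]}{S}]} ⇒ {[[[]]{[[]]}{[]}]}   [S -> [ ]]

S ⇒ A ⇒ {S} ⇒ {[S]} ⇒ {[SS]} ⇒ {[[S]S]} ⇒ {[[[]]S]} ⇒ {[[[]]SS]} ⇒ {[[[]]AS]} ⇒ {[[[]]{S}S]} ⇒ {[[[]]{[S]}S]} ⇒ {[[[]]{[[]]}S]} ⇒ {[[[]]{[[]]}A]} ⇒ {[[[]]{[[]]}{S}]} ⇒ {[[[]]{[[]]}{[]}]}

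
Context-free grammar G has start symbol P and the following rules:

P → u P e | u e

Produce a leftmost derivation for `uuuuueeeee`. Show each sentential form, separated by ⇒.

P⇒uPe⇒uuPee⇒uuuPeee⇒uuuuPeeee⇒uuuuueeeee

P ⇒ uPe   [P → u P e]
uPe ⇒ uuPee   [P → u P e]
uuPee ⇒ uuuPeee   [P → u P e]
uuuPeee ⇒ uuuuPeeee   [P → u P e]
uuuuPeeee ⇒ uuuuueeeee   [P → u e]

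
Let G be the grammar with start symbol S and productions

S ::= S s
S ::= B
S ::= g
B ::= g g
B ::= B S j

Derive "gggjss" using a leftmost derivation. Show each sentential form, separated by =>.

S => Ss => Sss => Bss => BSjss => ggSjss => gggjss

S => Ss   [S ::= S s]
Ss => Sss   [S ::= S s]
Sss => Bss   [S ::= B]
Bss => BSjss   [B ::= B S j]
BSjss => ggSjss   [B ::= g g]
ggSjss => gggjss   [S ::= g]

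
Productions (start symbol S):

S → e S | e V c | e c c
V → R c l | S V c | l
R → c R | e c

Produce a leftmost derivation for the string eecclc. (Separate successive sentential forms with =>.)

S=>eVc=>eRclc=>eecclc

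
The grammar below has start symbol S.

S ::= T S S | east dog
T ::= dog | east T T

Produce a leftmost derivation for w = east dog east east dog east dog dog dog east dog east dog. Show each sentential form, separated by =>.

S => T S S   [S ::= T S S]
T S S => east T T S S   [T ::= east T T]
east T T S S => east dog T S S   [T ::= dog]
east dog T S S => east dog east T T S S   [T ::= east T T]
east dog east T T S S => east dog east east T T T S S   [T ::= east T T]
east dog east east T T T S S => east dog east east dog T T S S   [T ::= dog]
east dog east east dog T T S S => east dog east east dog east T T T S S   [T ::= east T T]
east dog east east dog east T T T S S => east dog east east dog east dog T T S S   [T ::= dog]
east dog east east dog east dog T T S S => east dog east east dog east dog dog T S S   [T ::= dog]
east dog east east dog east dog dog T S S => east dog east east dog east dog dog dog S S   [T ::= dog]
east dog east east dog east dog dog dog S S => east dog east east dog east dog dog dog east dog S   [S ::= east dog]
east dog east east dog east dog dog dog east dog S => east dog east east dog east dog dog dog east dog east dog   [S ::= east dog]

S => T S S => east T T S S => east dog T S S => east dog east T T S S => east dog east east T T T S S => east dog east east dog T T S S => east dog east east dog east T T T S S => east dog east east dog east dog T T S S => east dog east east dog east dog dog T S S => east dog east east dog east dog dog dog S S => east dog east east dog east dog dog dog east dog S => east dog east east dog east dog dog dog east dog east dog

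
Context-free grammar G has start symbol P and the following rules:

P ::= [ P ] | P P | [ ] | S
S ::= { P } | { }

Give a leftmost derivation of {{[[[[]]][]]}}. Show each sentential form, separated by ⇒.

P⇒S⇒{P}⇒{S}⇒{{P}}⇒{{[P]}}⇒{{[PP]}}⇒{{[[P]P]}}⇒{{[[[P]]P]}}⇒{{[[[[]]]P]}}⇒{{[[[[]]][]]}}

P ⇒ S   [P ::= S]
S ⇒ {P}   [S ::= { P }]
{P} ⇒ {S}   [P ::= S]
{S} ⇒ {{P}}   [S ::= { P }]
{{P}} ⇒ {{[P]}}   [P ::= [ P ]]
{{[P]}} ⇒ {{[PP]}}   [P ::= P P]
{{[PP]}} ⇒ {{[[P]P]}}   [P ::= [ P ]]
{{[[P]P]}} ⇒ {{[[[P]]P]}}   [P ::= [ P ]]
{{[[[P]]P]}} ⇒ {{[[[[]]]P]}}   [P ::= [ ]]
{{[[[[]]]P]}} ⇒ {{[[[[]]][]]}}   [P ::= [ ]]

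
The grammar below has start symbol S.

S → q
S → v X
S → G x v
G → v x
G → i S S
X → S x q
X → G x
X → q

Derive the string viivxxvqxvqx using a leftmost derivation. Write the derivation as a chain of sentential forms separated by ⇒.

S ⇒ vX   [S → v X]
vX ⇒ vGx   [X → G x]
vGx ⇒ viSSx   [G → i S S]
viSSx ⇒ viGxvSx   [S → G x v]
viGxvSx ⇒ viiSSxvSx   [G → i S S]
viiSSxvSx ⇒ viiGxvSxvSx   [S → G x v]
viiGxvSxvSx ⇒ viivxxvSxvSx   [G → v x]
viivxxvSxvSx ⇒ viivxxvqxvSx   [S → q]
viivxxvqxvSx ⇒ viivxxvqxvqx   [S → q]

S ⇒ vX ⇒ vGx ⇒ viSSx ⇒ viGxvSx ⇒ viiSSxvSx ⇒ viiGxvSxvSx ⇒ viivxxvSxvSx ⇒ viivxxvqxvSx ⇒ viivxxvqxvqx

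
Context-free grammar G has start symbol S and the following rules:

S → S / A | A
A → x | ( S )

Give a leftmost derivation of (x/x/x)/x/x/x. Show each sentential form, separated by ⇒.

S⇒S/A⇒S/A/A⇒S/A/A/A⇒A/A/A/A⇒(S)/A/A/A⇒(S/A)/A/A/A⇒(S/A/A)/A/A/A⇒(A/A/A)/A/A/A⇒(x/A/A)/A/A/A⇒(x/x/A)/A/A/A⇒(x/x/x)/A/A/A⇒(x/x/x)/x/A/A⇒(x/x/x)/x/x/A⇒(x/x/x)/x/x/x

S ⇒ S/A   [S → S / A]
S/A ⇒ S/A/A   [S → S / A]
S/A/A ⇒ S/A/A/A   [S → S / A]
S/A/A/A ⇒ A/A/A/A   [S → A]
A/A/A/A ⇒ (S)/A/A/A   [A → ( S )]
(S)/A/A/A ⇒ (S/A)/A/A/A   [S → S / A]
(S/A)/A/A/A ⇒ (S/A/A)/A/A/A   [S → S / A]
(S/A/A)/A/A/A ⇒ (A/A/A)/A/A/A   [S → A]
(A/A/A)/A/A/A ⇒ (x/A/A)/A/A/A   [A → x]
(x/A/A)/A/A/A ⇒ (x/x/A)/A/A/A   [A → x]
(x/x/A)/A/A/A ⇒ (x/x/x)/A/A/A   [A → x]
(x/x/x)/A/A/A ⇒ (x/x/x)/x/A/A   [A → x]
(x/x/x)/x/A/A ⇒ (x/x/x)/x/x/A   [A → x]
(x/x/x)/x/x/A ⇒ (x/x/x)/x/x/x   [A → x]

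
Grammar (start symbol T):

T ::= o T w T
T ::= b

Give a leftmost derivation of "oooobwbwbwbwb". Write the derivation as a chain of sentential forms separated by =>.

T => oTwT   [T ::= o T w T]
oTwT => ooTwTwT   [T ::= o T w T]
ooTwTwT => oooTwTwTwT   [T ::= o T w T]
oooTwTwTwT => ooooTwTwTwTwT   [T ::= o T w T]
ooooTwTwTwTwT => oooobwTwTwTwT   [T ::= b]
oooobwTwTwTwT => oooobwbwTwTwT   [T ::= b]
oooobwbwTwTwT => oooobwbwbwTwT   [T ::= b]
oooobwbwbwTwT => oooobwbwbwbwT   [T ::= b]
oooobwbwbwbwT => oooobwbwbwbwb   [T ::= b]

T=>oTwT=>ooTwTwT=>oooTwTwTwT=>ooooTwTwTwTwT=>oooobwTwTwTwT=>oooobwbwTwTwT=>oooobwbwbwTwT=>oooobwbwbwbwT=>oooobwbwbwbwb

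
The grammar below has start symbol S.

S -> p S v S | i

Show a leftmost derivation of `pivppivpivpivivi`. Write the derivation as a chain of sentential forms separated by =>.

S => pSvS   [S -> p S v S]
pSvS => pivS   [S -> i]
pivS => pivpSvS   [S -> p S v S]
pivpSvS => pivppSvSvS   [S -> p S v S]
pivppSvSvS => pivppivSvS   [S -> i]
pivppivSvS => pivppivpSvSvS   [S -> p S v S]
pivppivpSvSvS => pivppivpivSvS   [S -> i]
pivppivpivSvS => pivppivpivpSvSvS   [S -> p S v S]
pivppivpivpSvSvS => pivppivpivpivSvS   [S -> i]
pivppivpivpivSvS => pivppivpivpivivS   [S -> i]
pivppivpivpivivS => pivppivpivpivivi   [S -> i]

S=>pSvS=>pivS=>pivpSvS=>pivppSvSvS=>pivppivSvS=>pivppivpSvSvS=>pivppivpivSvS=>pivppivpivpSvSvS=>pivppivpivpivSvS=>pivppivpivpivivS=>pivppivpivpivivi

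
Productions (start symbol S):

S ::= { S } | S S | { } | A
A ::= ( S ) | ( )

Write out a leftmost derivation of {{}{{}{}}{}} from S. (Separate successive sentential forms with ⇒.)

S ⇒ {S}   [S ::= { S }]
{S} ⇒ {SS}   [S ::= S S]
{SS} ⇒ {SSS}   [S ::= S S]
{SSS} ⇒ {{}SS}   [S ::= { }]
{{}SS} ⇒ {{}{S}S}   [S ::= { S }]
{{}{S}S} ⇒ {{}{SS}S}   [S ::= S S]
{{}{SS}S} ⇒ {{}{{}S}S}   [S ::= { }]
{{}{{}S}S} ⇒ {{}{{}{}}S}   [S ::= { }]
{{}{{}{}}S} ⇒ {{}{{}{}}{}}   [S ::= { }]

S ⇒ {S} ⇒ {SS} ⇒ {SSS} ⇒ {{}SS} ⇒ {{}{S}S} ⇒ {{}{SS}S} ⇒ {{}{{}S}S} ⇒ {{}{{}{}}S} ⇒ {{}{{}{}}{}}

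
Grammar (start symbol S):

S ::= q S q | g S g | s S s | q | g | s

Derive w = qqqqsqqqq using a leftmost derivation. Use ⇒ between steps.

S ⇒ qSq   [S ::= q S q]
qSq ⇒ qqSqq   [S ::= q S q]
qqSqq ⇒ qqqSqqq   [S ::= q S q]
qqqSqqq ⇒ qqqqSqqqq   [S ::= q S q]
qqqqSqqqq ⇒ qqqqsqqqq   [S ::= s]

S ⇒ qSq ⇒ qqSqq ⇒ qqqSqqq ⇒ qqqqSqqqq ⇒ qqqqsqqqq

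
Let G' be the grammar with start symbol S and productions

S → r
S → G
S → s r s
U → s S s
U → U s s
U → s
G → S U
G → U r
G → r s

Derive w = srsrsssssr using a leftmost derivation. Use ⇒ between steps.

S⇒G⇒Ur⇒Ussr⇒sSsssr⇒sGsssr⇒sSUsssr⇒srUsssr⇒srsSssssr⇒srsGssssr⇒srsrsssssr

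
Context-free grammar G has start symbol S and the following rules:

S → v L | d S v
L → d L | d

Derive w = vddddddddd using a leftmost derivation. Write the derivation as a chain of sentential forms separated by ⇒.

S ⇒ vL ⇒ vdL ⇒ vddL ⇒ vdddL ⇒ vddddL ⇒ vdddddL ⇒ vddddddL ⇒ vdddddddL ⇒ vddddddddL ⇒ vddddddddd

S ⇒ vL   [S → v L]
vL ⇒ vdL   [L → d L]
vdL ⇒ vddL   [L → d L]
vddL ⇒ vdddL   [L → d L]
vdddL ⇒ vddddL   [L → d L]
vddddL ⇒ vdddddL   [L → d L]
vdddddL ⇒ vddddddL   [L → d L]
vddddddL ⇒ vdddddddL   [L → d L]
vdddddddL ⇒ vddddddddL   [L → d L]
vddddddddL ⇒ vddddddddd   [L → d]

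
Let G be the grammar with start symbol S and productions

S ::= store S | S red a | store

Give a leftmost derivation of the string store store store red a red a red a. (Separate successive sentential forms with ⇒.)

S ⇒ store S ⇒ store S red a ⇒ store store S red a ⇒ store store S red a red a ⇒ store store S red a red a red a ⇒ store store store red a red a red a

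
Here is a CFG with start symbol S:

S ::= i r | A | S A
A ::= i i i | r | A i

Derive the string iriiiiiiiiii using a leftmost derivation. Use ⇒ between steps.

S ⇒ SA ⇒ SAA ⇒ SAAA ⇒ irAAA ⇒ irAiAA ⇒ iriiiiAA ⇒ iriiiiiiiA ⇒ iriiiiiiiiii

S ⇒ SA   [S ::= S A]
SA ⇒ SAA   [S ::= S A]
SAA ⇒ SAAA   [S ::= S A]
SAAA ⇒ irAAA   [S ::= i r]
irAAA ⇒ irAiAA   [A ::= A i]
irAiAA ⇒ iriiiiAA   [A ::= i i i]
iriiiiAA ⇒ iriiiiiiiA   [A ::= i i i]
iriiiiiiiA ⇒ iriiiiiiiiii   [A ::= i i i]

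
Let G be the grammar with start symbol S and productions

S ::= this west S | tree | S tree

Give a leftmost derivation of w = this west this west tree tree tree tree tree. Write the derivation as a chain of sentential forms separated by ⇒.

S ⇒ S tree ⇒ S tree tree ⇒ S tree tree tree ⇒ S tree tree tree tree ⇒ this west S tree tree tree tree ⇒ this west this west S tree tree tree tree ⇒ this west this west tree tree tree tree tree

S ⇒ S tree   [S ::= S tree]
S tree ⇒ S tree tree   [S ::= S tree]
S tree tree ⇒ S tree tree tree   [S ::= S tree]
S tree tree tree ⇒ S tree tree tree tree   [S ::= S tree]
S tree tree tree tree ⇒ this west S tree tree tree tree   [S ::= this west S]
this west S tree tree tree tree ⇒ this west this west S tree tree tree tree   [S ::= this west S]
this west this west S tree tree tree tree ⇒ this west this west tree tree tree tree tree   [S ::= tree]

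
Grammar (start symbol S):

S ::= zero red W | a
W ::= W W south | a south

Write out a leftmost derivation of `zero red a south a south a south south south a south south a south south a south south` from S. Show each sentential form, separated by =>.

S => zero red W => zero red W W south => zero red W W south W south => zero red W W south W south W south => zero red W W south W south W south W south => zero red a south W south W south W south W south => zero red a south W W south south W south W south W south => zero red a south a south W south south W south W south W south => zero red a south a south a south south south W south W south W south => zero red a south a south a south south south a south south W south W south => zero red a south a south a south south south a south south a south south W south => zero red a south a south a south south south a south south a south south a south south

S => zero red W   [S ::= zero red W]
zero red W => zero red W W south   [W ::= W W south]
zero red W W south => zero red W W south W south   [W ::= W W south]
zero red W W south W south => zero red W W south W south W south   [W ::= W W south]
zero red W W south W south W south => zero red W W south W south W south W south   [W ::= W W south]
zero red W W south W south W south W south => zero red a south W south W south W south W south   [W ::= a south]
zero red a south W south W south W south W south => zero red a south W W south south W south W south W south   [W ::= W W south]
zero red a south W W south south W south W south W south => zero red a south a south W south south W south W south W south   [W ::= a south]
zero red a south a south W south south W south W south W south => zero red a south a south a south south south W south W south W south   [W ::= a south]
zero red a south a south a south south south W south W south W south => zero red a south a south a south south south a south south W south W south   [W ::= a south]
zero red a south a south a south south south a south south W south W south => zero red a south a south a south south south a south south a south south W south   [W ::= a south]
zero red a south a south a south south south a south south a south south W south => zero red a south a south a south south south a south south a south south a south south   [W ::= a south]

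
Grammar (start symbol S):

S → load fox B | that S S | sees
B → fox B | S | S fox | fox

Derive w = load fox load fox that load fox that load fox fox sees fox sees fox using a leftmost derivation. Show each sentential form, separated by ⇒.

S ⇒ load fox B ⇒ load fox S fox ⇒ load fox load fox B fox ⇒ load fox load fox S fox ⇒ load fox load fox that S S fox ⇒ load fox load fox that load fox B S fox ⇒ load fox load fox that load fox S fox S fox ⇒ load fox load fox that load fox that S S fox S fox ⇒ load fox load fox that load fox that load fox B S fox S fox ⇒ load fox load fox that load fox that load fox fox S fox S fox ⇒ load fox load fox that load fox that load fox fox sees fox S fox ⇒ load fox load fox that load fox that load fox fox sees fox sees fox

S ⇒ load fox B   [S → load fox B]
load fox B ⇒ load fox S fox   [B → S fox]
load fox S fox ⇒ load fox load fox B fox   [S → load fox B]
load fox load fox B fox ⇒ load fox load fox S fox   [B → S]
load fox load fox S fox ⇒ load fox load fox that S S fox   [S → that S S]
load fox load fox that S S fox ⇒ load fox load fox that load fox B S fox   [S → load fox B]
load fox load fox that load fox B S fox ⇒ load fox load fox that load fox S fox S fox   [B → S fox]
load fox load fox that load fox S fox S fox ⇒ load fox load fox that load fox that S S fox S fox   [S → that S S]
load fox load fox that load fox that S S fox S fox ⇒ load fox load fox that load fox that load fox B S fox S fox   [S → load fox B]
load fox load fox that load fox that load fox B S fox S fox ⇒ load fox load fox that load fox that load fox fox S fox S fox   [B → fox]
load fox load fox that load fox that load fox fox S fox S fox ⇒ load fox load fox that load fox that load fox fox sees fox S fox   [S → sees]
load fox load fox that load fox that load fox fox sees fox S fox ⇒ load fox load fox that load fox that load fox fox sees fox sees fox   [S → sees]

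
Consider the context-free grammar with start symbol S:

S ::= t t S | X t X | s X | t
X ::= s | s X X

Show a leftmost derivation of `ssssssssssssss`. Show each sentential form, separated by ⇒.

S ⇒ sX ⇒ ssXX ⇒ sssXXX ⇒ ssssXXXX ⇒ sssssXXX ⇒ ssssssXXXX ⇒ sssssssXXX ⇒ ssssssssXX ⇒ sssssssssXXX ⇒ ssssssssssXXXX ⇒ sssssssssssXXX ⇒ ssssssssssssXX ⇒ sssssssssssssX ⇒ ssssssssssssss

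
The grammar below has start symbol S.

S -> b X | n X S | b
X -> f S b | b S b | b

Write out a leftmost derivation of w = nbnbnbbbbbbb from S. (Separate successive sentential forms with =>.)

S => nXS => nbSbS => nbnXSbS => nbnbSbSbS => nbnbnXSbSbS => nbnbnbSbSbS => nbnbnbbbSbS => nbnbnbbbbXbS => nbnbnbbbbbbS => nbnbnbbbbbbb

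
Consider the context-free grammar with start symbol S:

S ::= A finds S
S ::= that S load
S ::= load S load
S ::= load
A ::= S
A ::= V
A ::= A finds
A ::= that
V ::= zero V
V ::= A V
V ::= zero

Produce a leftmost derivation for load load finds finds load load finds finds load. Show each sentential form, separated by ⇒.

S ⇒ A finds S ⇒ A finds finds S ⇒ S finds finds S ⇒ load S load finds finds S ⇒ load A finds S load finds finds S ⇒ load A finds finds S load finds finds S ⇒ load S finds finds S load finds finds S ⇒ load load finds finds S load finds finds S ⇒ load load finds finds load load finds finds S ⇒ load load finds finds load load finds finds load

S ⇒ A finds S   [S ::= A finds S]
A finds S ⇒ A finds finds S   [A ::= A finds]
A finds finds S ⇒ S finds finds S   [A ::= S]
S finds finds S ⇒ load S load finds finds S   [S ::= load S load]
load S load finds finds S ⇒ load A finds S load finds finds S   [S ::= A finds S]
load A finds S load finds finds S ⇒ load A finds finds S load finds finds S   [A ::= A finds]
load A finds finds S load finds finds S ⇒ load S finds finds S load finds finds S   [A ::= S]
load S finds finds S load finds finds S ⇒ load load finds finds S load finds finds S   [S ::= load]
load load finds finds S load finds finds S ⇒ load load finds finds load load finds finds S   [S ::= load]
load load finds finds load load finds finds S ⇒ load load finds finds load load finds finds load   [S ::= load]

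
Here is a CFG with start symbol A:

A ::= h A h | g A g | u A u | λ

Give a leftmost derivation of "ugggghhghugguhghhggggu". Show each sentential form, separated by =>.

A => uAu => ugAgu => uggAggu => ugggAgggu => uggggAggggu => ugggghAhggggu => ugggghhAhhggggu => ugggghhgAghhggggu => ugggghhghAhghhggggu => ugggghhghuAuhghhggggu => ugggghhghugAguhghhggggu => ugggghhghugguhghhggggu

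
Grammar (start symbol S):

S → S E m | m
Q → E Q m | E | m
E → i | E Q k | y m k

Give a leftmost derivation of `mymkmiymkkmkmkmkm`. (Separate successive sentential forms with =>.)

S => SEm   [S → S E m]
SEm => SEmEm   [S → S E m]
SEmEm => mEmEm   [S → m]
mEmEm => mymkmEm   [E → y m k]
mymkmEm => mymkmEQkm   [E → E Q k]
mymkmEQkm => mymkmEQkQkm   [E → E Q k]
mymkmEQkQkm => mymkmEQkQkQkm   [E → E Q k]
mymkmEQkQkQkm => mymkmEQkQkQkQkm   [E → E Q k]
mymkmEQkQkQkQkm => mymkmiQkQkQkQkm   [E → i]
mymkmiQkQkQkQkm => mymkmiEkQkQkQkm   [Q → E]
mymkmiEkQkQkQkm => mymkmiymkkQkQkQkm   [E → y m k]
mymkmiymkkQkQkQkm => mymkmiymkkmkQkQkm   [Q → m]
mymkmiymkkmkQkQkm => mymkmiymkkmkmkQkm   [Q → m]
mymkmiymkkmkmkQkm => mymkmiymkkmkmkmkm   [Q → m]

S => SEm => SEmEm => mEmEm => mymkmEm => mymkmEQkm => mymkmEQkQkm => mymkmEQkQkQkm => mymkmEQkQkQkQkm => mymkmiQkQkQkQkm => mymkmiEkQkQkQkm => mymkmiymkkQkQkQkm => mymkmiymkkmkQkQkm => mymkmiymkkmkmkQkm => mymkmiymkkmkmkmkm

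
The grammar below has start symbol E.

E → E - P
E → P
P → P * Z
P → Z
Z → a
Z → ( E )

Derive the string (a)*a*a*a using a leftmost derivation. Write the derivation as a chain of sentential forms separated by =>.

E => P => P*Z => P*Z*Z => P*Z*Z*Z => Z*Z*Z*Z => (E)*Z*Z*Z => (P)*Z*Z*Z => (Z)*Z*Z*Z => (a)*Z*Z*Z => (a)*a*Z*Z => (a)*a*a*Z => (a)*a*a*a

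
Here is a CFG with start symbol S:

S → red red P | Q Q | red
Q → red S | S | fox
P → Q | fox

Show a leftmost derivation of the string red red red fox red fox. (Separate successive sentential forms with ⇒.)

S ⇒ Q Q   [S → Q Q]
Q Q ⇒ red S Q   [Q → red S]
red S Q ⇒ red red red P Q   [S → red red P]
red red red P Q ⇒ red red red Q Q   [P → Q]
red red red Q Q ⇒ red red red fox Q   [Q → fox]
red red red fox Q ⇒ red red red fox S   [Q → S]
red red red fox S ⇒ red red red fox Q Q   [S → Q Q]
red red red fox Q Q ⇒ red red red fox S Q   [Q → S]
red red red fox S Q ⇒ red red red fox red Q   [S → red]
red red red fox red Q ⇒ red red red fox red fox   [Q → fox]

S ⇒ Q Q ⇒ red S Q ⇒ red red red P Q ⇒ red red red Q Q ⇒ red red red fox Q ⇒ red red red fox S ⇒ red red red fox Q Q ⇒ red red red fox S Q ⇒ red red red fox red Q ⇒ red red red fox red fox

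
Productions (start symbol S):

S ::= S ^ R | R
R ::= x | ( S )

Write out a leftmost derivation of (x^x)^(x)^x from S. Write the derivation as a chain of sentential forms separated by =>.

S => S^R => S^R^R => R^R^R => (S)^R^R => (S^R)^R^R => (R^R)^R^R => (x^R)^R^R => (x^x)^R^R => (x^x)^(S)^R => (x^x)^(R)^R => (x^x)^(x)^R => (x^x)^(x)^x

S => S^R   [S ::= S ^ R]
S^R => S^R^R   [S ::= S ^ R]
S^R^R => R^R^R   [S ::= R]
R^R^R => (S)^R^R   [R ::= ( S )]
(S)^R^R => (S^R)^R^R   [S ::= S ^ R]
(S^R)^R^R => (R^R)^R^R   [S ::= R]
(R^R)^R^R => (x^R)^R^R   [R ::= x]
(x^R)^R^R => (x^x)^R^R   [R ::= x]
(x^x)^R^R => (x^x)^(S)^R   [R ::= ( S )]
(x^x)^(S)^R => (x^x)^(R)^R   [S ::= R]
(x^x)^(R)^R => (x^x)^(x)^R   [R ::= x]
(x^x)^(x)^R => (x^x)^(x)^x   [R ::= x]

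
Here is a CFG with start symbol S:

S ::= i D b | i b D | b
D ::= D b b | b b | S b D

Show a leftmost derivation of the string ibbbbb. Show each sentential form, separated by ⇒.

S ⇒ ibD   [S ::= i b D]
ibD ⇒ ibSbD   [D ::= S b D]
ibSbD ⇒ ibbbD   [S ::= b]
ibbbD ⇒ ibbbbb   [D ::= b b]

S ⇒ ibD ⇒ ibSbD ⇒ ibbbD ⇒ ibbbbb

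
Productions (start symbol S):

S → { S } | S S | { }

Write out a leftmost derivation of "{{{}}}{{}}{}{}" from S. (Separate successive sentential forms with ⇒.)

S ⇒ SS ⇒ SSS ⇒ {S}SS ⇒ {{S}}SS ⇒ {{{}}}SS ⇒ {{{}}}SSS ⇒ {{{}}}{S}SS ⇒ {{{}}}{{}}SS ⇒ {{{}}}{{}}{}S ⇒ {{{}}}{{}}{}{}

S ⇒ SS   [S → S S]
SS ⇒ SSS   [S → S S]
SSS ⇒ {S}SS   [S → { S }]
{S}SS ⇒ {{S}}SS   [S → { S }]
{{S}}SS ⇒ {{{}}}SS   [S → { }]
{{{}}}SS ⇒ {{{}}}SSS   [S → S S]
{{{}}}SSS ⇒ {{{}}}{S}SS   [S → { S }]
{{{}}}{S}SS ⇒ {{{}}}{{}}SS   [S → { }]
{{{}}}{{}}SS ⇒ {{{}}}{{}}{}S   [S → { }]
{{{}}}{{}}{}S ⇒ {{{}}}{{}}{}{}   [S → { }]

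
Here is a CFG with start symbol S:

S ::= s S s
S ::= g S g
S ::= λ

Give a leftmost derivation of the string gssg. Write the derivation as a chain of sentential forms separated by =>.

S => gSg   [S ::= g S g]
gSg => gsSsg   [S ::= s S s]
gsSsg => gssg   [S ::= λ]

S => gSg => gsSsg => gssg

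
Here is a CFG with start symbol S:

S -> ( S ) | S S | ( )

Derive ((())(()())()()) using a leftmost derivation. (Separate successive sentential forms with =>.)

S => (S) => (SS) => (SSS) => (SSSS) => ((S)SSS) => ((())SSS) => ((())(S)SS) => ((())(SS)SS) => ((())(()S)SS) => ((())(()())SS) => ((())(()())()S) => ((())(()())()())

S => (S)   [S -> ( S )]
(S) => (SS)   [S -> S S]
(SS) => (SSS)   [S -> S S]
(SSS) => (SSSS)   [S -> S S]
(SSSS) => ((S)SSS)   [S -> ( S )]
((S)SSS) => ((())SSS)   [S -> ( )]
((())SSS) => ((())(S)SS)   [S -> ( S )]
((())(S)SS) => ((())(SS)SS)   [S -> S S]
((())(SS)SS) => ((())(()S)SS)   [S -> ( )]
((())(()S)SS) => ((())(()())SS)   [S -> ( )]
((())(()())SS) => ((())(()())()S)   [S -> ( )]
((())(()())()S) => ((())(()())()())   [S -> ( )]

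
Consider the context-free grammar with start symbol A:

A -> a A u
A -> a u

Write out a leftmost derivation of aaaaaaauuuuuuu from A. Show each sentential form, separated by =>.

A=>aAu=>aaAuu=>aaaAuuu=>aaaaAuuuu=>aaaaaAuuuuu=>aaaaaaAuuuuuu=>aaaaaaauuuuuuu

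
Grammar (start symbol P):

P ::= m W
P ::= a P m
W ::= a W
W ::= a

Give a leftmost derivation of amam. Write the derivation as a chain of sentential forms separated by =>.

P => aPm => amWm => amam

P => aPm   [P ::= a P m]
aPm => amWm   [P ::= m W]
amWm => amam   [W ::= a]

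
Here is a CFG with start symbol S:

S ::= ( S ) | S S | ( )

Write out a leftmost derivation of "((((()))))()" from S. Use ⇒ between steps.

S⇒SS⇒(S)S⇒((S))S⇒(((S)))S⇒((((S))))S⇒((((()))))S⇒((((()))))()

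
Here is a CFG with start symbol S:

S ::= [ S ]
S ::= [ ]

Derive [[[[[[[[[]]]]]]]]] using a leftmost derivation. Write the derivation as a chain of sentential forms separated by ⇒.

S⇒[S]⇒[[S]]⇒[[[S]]]⇒[[[[S]]]]⇒[[[[[S]]]]]⇒[[[[[[S]]]]]]⇒[[[[[[[S]]]]]]]⇒[[[[[[[[S]]]]]]]]⇒[[[[[[[[[]]]]]]]]]

S ⇒ [S]   [S ::= [ S ]]
[S] ⇒ [[S]]   [S ::= [ S ]]
[[S]] ⇒ [[[S]]]   [S ::= [ S ]]
[[[S]]] ⇒ [[[[S]]]]   [S ::= [ S ]]
[[[[S]]]] ⇒ [[[[[S]]]]]   [S ::= [ S ]]
[[[[[S]]]]] ⇒ [[[[[[S]]]]]]   [S ::= [ S ]]
[[[[[[S]]]]]] ⇒ [[[[[[[S]]]]]]]   [S ::= [ S ]]
[[[[[[[S]]]]]]] ⇒ [[[[[[[[S]]]]]]]]   [S ::= [ S ]]
[[[[[[[[S]]]]]]]] ⇒ [[[[[[[[[]]]]]]]]]   [S ::= [ ]]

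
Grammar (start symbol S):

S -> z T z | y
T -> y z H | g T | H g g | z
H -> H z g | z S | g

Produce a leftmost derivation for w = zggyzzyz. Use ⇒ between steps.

S ⇒ zTz ⇒ zgTz ⇒ zggTz ⇒ zggyzHz ⇒ zggyzzSz ⇒ zggyzzyz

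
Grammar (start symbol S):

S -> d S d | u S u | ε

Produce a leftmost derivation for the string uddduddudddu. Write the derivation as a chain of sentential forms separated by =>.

S => uSu   [S -> u S u]
uSu => udSdu   [S -> d S d]
udSdu => uddSddu   [S -> d S d]
uddSddu => udddSdddu   [S -> d S d]
udddSdddu => uddduSudddu   [S -> u S u]
uddduSudddu => udddudSdudddu   [S -> d S d]
udddudSdudddu => uddduddudddu   [S -> ε]

S=>uSu=>udSdu=>uddSddu=>udddSdddu=>uddduSudddu=>udddudSdudddu=>uddduddudddu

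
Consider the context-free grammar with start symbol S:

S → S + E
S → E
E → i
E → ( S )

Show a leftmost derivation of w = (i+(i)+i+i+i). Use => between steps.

S => E   [S → E]
E => (S)   [E → ( S )]
(S) => (S+E)   [S → S + E]
(S+E) => (S+E+E)   [S → S + E]
(S+E+E) => (S+E+E+E)   [S → S + E]
(S+E+E+E) => (S+E+E+E+E)   [S → S + E]
(S+E+E+E+E) => (E+E+E+E+E)   [S → E]
(E+E+E+E+E) => (i+E+E+E+E)   [E → i]
(i+E+E+E+E) => (i+(S)+E+E+E)   [E → ( S )]
(i+(S)+E+E+E) => (i+(E)+E+E+E)   [S → E]
(i+(E)+E+E+E) => (i+(i)+E+E+E)   [E → i]
(i+(i)+E+E+E) => (i+(i)+i+E+E)   [E → i]
(i+(i)+i+E+E) => (i+(i)+i+i+E)   [E → i]
(i+(i)+i+i+E) => (i+(i)+i+i+i)   [E → i]

S => E => (S) => (S+E) => (S+E+E) => (S+E+E+E) => (S+E+E+E+E) => (E+E+E+E+E) => (i+E+E+E+E) => (i+(S)+E+E+E) => (i+(E)+E+E+E) => (i+(i)+E+E+E) => (i+(i)+i+E+E) => (i+(i)+i+i+E) => (i+(i)+i+i+i)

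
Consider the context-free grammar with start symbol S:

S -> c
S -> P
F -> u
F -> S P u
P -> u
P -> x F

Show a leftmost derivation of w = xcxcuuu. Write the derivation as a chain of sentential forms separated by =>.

S => P => xF => xSPu => xcPu => xcxFu => xcxSPuu => xcxcPuu => xcxcuuu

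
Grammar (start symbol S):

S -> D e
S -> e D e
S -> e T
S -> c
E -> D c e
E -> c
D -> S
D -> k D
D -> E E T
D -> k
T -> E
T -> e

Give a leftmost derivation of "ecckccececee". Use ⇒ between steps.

S ⇒ eDe ⇒ eEETe ⇒ ecETe ⇒ eccTe ⇒ eccEe ⇒ eccDcee ⇒ eccEETcee ⇒ eccDceETcee ⇒ ecckDceETcee ⇒ ecckSceETcee ⇒ ecckcceETcee ⇒ ecckccecTcee ⇒ ecckccececee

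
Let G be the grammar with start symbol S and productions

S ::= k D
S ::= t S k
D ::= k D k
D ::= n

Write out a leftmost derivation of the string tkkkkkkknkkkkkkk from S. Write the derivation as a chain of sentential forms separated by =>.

S => tSk => tkDk => tkkDkk => tkkkDkkk => tkkkkDkkkk => tkkkkkDkkkkk => tkkkkkkDkkkkkk => tkkkkkkkDkkkkkkk => tkkkkkkknkkkkkkk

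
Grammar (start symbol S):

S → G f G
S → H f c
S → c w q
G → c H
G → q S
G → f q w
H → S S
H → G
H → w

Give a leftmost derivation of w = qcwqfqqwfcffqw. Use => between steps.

S => GfG   [S → G f G]
GfG => qSfG   [G → q S]
qSfG => qcwqfG   [S → c w q]
qcwqfG => qcwqfqS   [G → q S]
qcwqfqS => qcwqfqGfG   [S → G f G]
qcwqfqGfG => qcwqfqqSfG   [G → q S]
qcwqfqqSfG => qcwqfqqHfcfG   [S → H f c]
qcwqfqqHfcfG => qcwqfqqwfcfG   [H → w]
qcwqfqqwfcfG => qcwqfqqwfcffqw   [G → f q w]

S => GfG => qSfG => qcwqfG => qcwqfqS => qcwqfqGfG => qcwqfqqSfG => qcwqfqqHfcfG => qcwqfqqwfcfG => qcwqfqqwfcffqw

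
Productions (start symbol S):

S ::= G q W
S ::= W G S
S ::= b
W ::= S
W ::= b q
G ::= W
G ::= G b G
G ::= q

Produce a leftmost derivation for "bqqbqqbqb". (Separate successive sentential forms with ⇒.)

S⇒WGS⇒SGS⇒WGSGS⇒SGSGS⇒GqWGSGS⇒WqWGSGS⇒bqqWGSGS⇒bqqbqGSGS⇒bqqbqqSGS⇒bqqbqqbGS⇒bqqbqqbqS⇒bqqbqqbqb

S ⇒ WGS   [S ::= W G S]
WGS ⇒ SGS   [W ::= S]
SGS ⇒ WGSGS   [S ::= W G S]
WGSGS ⇒ SGSGS   [W ::= S]
SGSGS ⇒ GqWGSGS   [S ::= G q W]
GqWGSGS ⇒ WqWGSGS   [G ::= W]
WqWGSGS ⇒ bqqWGSGS   [W ::= b q]
bqqWGSGS ⇒ bqqbqGSGS   [W ::= b q]
bqqbqGSGS ⇒ bqqbqqSGS   [G ::= q]
bqqbqqSGS ⇒ bqqbqqbGS   [S ::= b]
bqqbqqbGS ⇒ bqqbqqbqS   [G ::= q]
bqqbqqbqS ⇒ bqqbqqbqb   [S ::= b]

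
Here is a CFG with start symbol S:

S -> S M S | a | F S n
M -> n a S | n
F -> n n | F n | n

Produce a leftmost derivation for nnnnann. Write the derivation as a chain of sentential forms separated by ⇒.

S⇒FSn⇒nnSn⇒nnFSnn⇒nnnnSnn⇒nnnnann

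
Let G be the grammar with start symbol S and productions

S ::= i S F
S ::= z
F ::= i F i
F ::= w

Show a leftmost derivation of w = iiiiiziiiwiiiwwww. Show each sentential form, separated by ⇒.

S ⇒ iSF   [S ::= i S F]
iSF ⇒ iiSFF   [S ::= i S F]
iiSFF ⇒ iiiSFFF   [S ::= i S F]
iiiSFFF ⇒ iiiiSFFFF   [S ::= i S F]
iiiiSFFFF ⇒ iiiiiSFFFFF   [S ::= i S F]
iiiiiSFFFFF ⇒ iiiiizFFFFF   [S ::= z]
iiiiizFFFFF ⇒ iiiiiziFiFFFF   [F ::= i F i]
iiiiiziFiFFFF ⇒ iiiiiziiFiiFFFF   [F ::= i F i]
iiiiiziiFiiFFFF ⇒ iiiiiziiiFiiiFFFF   [F ::= i F i]
iiiiiziiiFiiiFFFF ⇒ iiiiiziiiwiiiFFFF   [F ::= w]
iiiiiziiiwiiiFFFF ⇒ iiiiiziiiwiiiwFFF   [F ::= w]
iiiiiziiiwiiiwFFF ⇒ iiiiiziiiwiiiwwFF   [F ::= w]
iiiiiziiiwiiiwwFF ⇒ iiiiiziiiwiiiwwwF   [F ::= w]
iiiiiziiiwiiiwwwF ⇒ iiiiiziiiwiiiwwww   [F ::= w]

S ⇒ iSF ⇒ iiSFF ⇒ iiiSFFF ⇒ iiiiSFFFF ⇒ iiiiiSFFFFF ⇒ iiiiizFFFFF ⇒ iiiiiziFiFFFF ⇒ iiiiiziiFiiFFFF ⇒ iiiiiziiiFiiiFFFF ⇒ iiiiiziiiwiiiFFFF ⇒ iiiiiziiiwiiiwFFF ⇒ iiiiiziiiwiiiwwFF ⇒ iiiiiziiiwiiiwwwF ⇒ iiiiiziiiwiiiwwww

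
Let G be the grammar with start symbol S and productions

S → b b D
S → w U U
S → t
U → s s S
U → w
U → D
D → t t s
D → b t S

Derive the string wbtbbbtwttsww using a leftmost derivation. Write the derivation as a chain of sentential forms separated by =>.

S => wUU => wDU => wbtSU => wbtbbDU => wbtbbbtSU => wbtbbbtwUUU => wbtbbbtwDUU => wbtbbbtwttsUU => wbtbbbtwttswU => wbtbbbtwttsww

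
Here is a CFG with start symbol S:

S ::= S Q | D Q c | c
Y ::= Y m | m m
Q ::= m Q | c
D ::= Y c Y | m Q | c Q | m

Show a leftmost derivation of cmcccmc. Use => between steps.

S => SQ   [S ::= S Q]
SQ => DQcQ   [S ::= D Q c]
DQcQ => cQQcQ   [D ::= c Q]
cQQcQ => cmQQcQ   [Q ::= m Q]
cmQQcQ => cmcQcQ   [Q ::= c]
cmcQcQ => cmcccQ   [Q ::= c]
cmcccQ => cmcccmQ   [Q ::= m Q]
cmcccmQ => cmcccmc   [Q ::= c]

S => SQ => DQcQ => cQQcQ => cmQQcQ => cmcQcQ => cmcccQ => cmcccmQ => cmcccmc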